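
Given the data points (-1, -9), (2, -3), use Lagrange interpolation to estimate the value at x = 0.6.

Lagrange interpolation formula:
P(x) = Σ yᵢ × Lᵢ(x)
where Lᵢ(x) = Π_{j≠i} (x - xⱼ)/(xᵢ - xⱼ)

L_0(0.6) = (0.6 - 2)/(-1 - 2) = 0.466667
L_1(0.6) = (0.6 - (-1))/(2 - (-1)) = 0.533333

P(0.6) = (-9)×L_0(0.6) + (-3)×L_1(0.6)
P(0.6) = -5.800000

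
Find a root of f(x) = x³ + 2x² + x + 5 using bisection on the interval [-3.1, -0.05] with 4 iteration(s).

f(x) = x³ + 2x² + x + 5
Initial interval: [-3.1, -0.05]

Iteration 1:
  c_1 = (-3.100000 + (-0.050000))/2 = -1.575000
  f(c_1) = f(-1.575000) = 4.479266
  f(a) × f(c) < 0, new interval: [-3.100000, -1.575000]
Iteration 2:
  c_2 = (-3.100000 + (-1.575000))/2 = -2.337500
  f(c_2) = f(-2.337500) = 0.818432
  f(a) × f(c) < 0, new interval: [-3.100000, -2.337500]
Iteration 3:
  c_3 = (-3.100000 + (-2.337500))/2 = -2.718750
  f(c_3) = f(-2.718750) = -3.031464
  f(a) × f(c) ≥ 0, new interval: [-2.718750, -2.337500]
Iteration 4:
  c_4 = (-2.718750 + (-2.337500))/2 = -2.528125
  f(c_4) = f(-2.528125) = -0.903592
  f(a) × f(c) ≥ 0, new interval: [-2.528125, -2.337500]

After 4 iteration(s), the approximation is c_4 = -2.528125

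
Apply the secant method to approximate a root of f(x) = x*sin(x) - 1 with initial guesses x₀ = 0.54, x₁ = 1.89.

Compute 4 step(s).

f(x) = x*sin(x) - 1
x₀ = 0.54, x₁ = 1.89

Secant formula: x_{n+1} = x_n - f(x_n)(x_n - x_{n-1})/(f(x_n) - f(x_{n-1}))

Iteration 1:
  f(0.540000) = -0.722367
  f(1.890000) = 0.794528
  x_2 = 1.890000 - 0.794528×(1.890000 - 0.540000)/(0.794528 - (-0.722367))
       = 1.182889
Iteration 2:
  f(1.890000) = 0.794528
  f(1.182889) = 0.095004
  x_3 = 1.182889 - 0.095004×(1.182889 - 1.890000)/(0.095004 - 0.794528)
       = 1.086855
Iteration 3:
  f(1.182889) = 0.095004
  f(1.086855) = -0.037951
  x_4 = 1.086855 - (-0.037951)×(1.086855 - 1.182889)/(-0.037951 - 0.095004)
       = 1.114267
Iteration 4:
  f(1.086855) = -0.037951
  f(1.114267) = 0.000153
  x_5 = 1.114267 - 0.000153×(1.114267 - 1.086855)/(0.000153 - (-0.037951))
       = 1.114157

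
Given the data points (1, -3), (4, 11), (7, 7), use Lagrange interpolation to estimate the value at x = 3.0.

Lagrange interpolation formula:
P(x) = Σ yᵢ × Lᵢ(x)
where Lᵢ(x) = Π_{j≠i} (x - xⱼ)/(xᵢ - xⱼ)

L_0(3.0) = (3.0 - 4)/(1 - 4) × (3.0 - 7)/(1 - 7) = 0.222222
L_1(3.0) = (3.0 - 1)/(4 - 1) × (3.0 - 7)/(4 - 7) = 0.888889
L_2(3.0) = (3.0 - 1)/(7 - 1) × (3.0 - 4)/(7 - 4) = -0.111111

P(3.0) = (-3)×L_0(3.0) + 11×L_1(3.0) + 7×L_2(3.0)
P(3.0) = 8.333333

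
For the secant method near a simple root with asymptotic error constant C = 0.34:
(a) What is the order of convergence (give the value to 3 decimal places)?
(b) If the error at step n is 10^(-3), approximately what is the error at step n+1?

(a) Secant method has superlinear convergence with order φ = (1+√5)/2 ≈ 1.618.
    This means |e_{n+1}| ≈ C|e_n|^1.618.

(b) With |e_n| = 10^(-3) and C = 0.34:
    |e_{n+1}| ≈ 0.34 × (10^(-3))^1.618 = 0.34 × 10^(-4.85)

(a) ≈ 1.618 (golden ratio); (b) |e_{n+1}| ≈ 4.757e-06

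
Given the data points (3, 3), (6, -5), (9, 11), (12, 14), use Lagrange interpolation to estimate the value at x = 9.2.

Lagrange interpolation formula:
P(x) = Σ yᵢ × Lᵢ(x)
where Lᵢ(x) = Π_{j≠i} (x - xⱼ)/(xᵢ - xⱼ)

L_0(9.2) = (9.2 - 6)/(3 - 6) × (9.2 - 9)/(3 - 9) × (9.2 - 12)/(3 - 12) = 0.011062
L_1(9.2) = (9.2 - 3)/(6 - 3) × (9.2 - 9)/(6 - 9) × (9.2 - 12)/(6 - 12) = -0.064296
L_2(9.2) = (9.2 - 3)/(9 - 3) × (9.2 - 6)/(9 - 6) × (9.2 - 12)/(9 - 12) = 1.028741
L_3(9.2) = (9.2 - 3)/(12 - 3) × (9.2 - 6)/(12 - 6) × (9.2 - 9)/(12 - 9) = 0.024494

P(9.2) = 3×L_0(9.2) + (-5)×L_1(9.2) + 11×L_2(9.2) + 14×L_3(9.2)
P(9.2) = 12.013728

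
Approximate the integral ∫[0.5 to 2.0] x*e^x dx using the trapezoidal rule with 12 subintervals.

f(x) = x*e^x
a = 0.5, b = 2.0, n = 12
h = (b - a)/n = 0.125000

Trapezoidal rule: (h/2)[f(x₀) + 2f(x₁) + 2f(x₂) + ... + f(xₙ)]

x_0 = 0.5000, f(x_0) = 0.824361, coefficient = 1
x_1 = 0.6250, f(x_1) = 1.167654, coefficient = 2
x_2 = 0.7500, f(x_2) = 1.587750, coefficient = 2
x_3 = 0.8750, f(x_3) = 2.099016, coefficient = 2
x_4 = 1.0000, f(x_4) = 2.718282, coefficient = 2
x_5 = 1.1250, f(x_5) = 3.465244, coefficient = 2
x_6 = 1.2500, f(x_6) = 4.362929, coefficient = 2
x_7 = 1.3750, f(x_7) = 5.438230, coefficient = 2
x_8 = 1.5000, f(x_8) = 6.722534, coefficient = 2
x_9 = 1.6250, f(x_9) = 8.252431, coefficient = 2
x_10 = 1.7500, f(x_10) = 10.070555, coefficient = 2
x_11 = 1.8750, f(x_11) = 12.226536, coefficient = 2
x_12 = 2.0000, f(x_12) = 14.778112, coefficient = 1

I ≈ (0.125000/2) × 131.824792 = 8.239050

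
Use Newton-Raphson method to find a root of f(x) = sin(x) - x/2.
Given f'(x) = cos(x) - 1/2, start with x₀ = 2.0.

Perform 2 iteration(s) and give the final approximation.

f(x) = sin(x) - x/2
f'(x) = cos(x) - 1/2
x₀ = 2.0

Newton-Raphson formula: x_{n+1} = x_n - f(x_n)/f'(x_n)

Iteration 1:
  f(2.000000) = -0.090703
  f'(2.000000) = -0.916147
  x_1 = 2.000000 - (-0.090703)/(-0.916147) = 1.900996
Iteration 2:
  f(1.900996) = -0.004520
  f'(1.900996) = -0.824232
  x_2 = 1.900996 - (-0.004520)/(-0.824232) = 1.895512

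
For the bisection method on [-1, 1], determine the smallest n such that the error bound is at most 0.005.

We need (b-a)/2^n ≤ 0.005
(1 - (-1))/2^n ≤ 0.005
2/2^n ≤ 0.005
2^n ≥ 400
n ≥ log₂(400) = 8.64
n ≥ 9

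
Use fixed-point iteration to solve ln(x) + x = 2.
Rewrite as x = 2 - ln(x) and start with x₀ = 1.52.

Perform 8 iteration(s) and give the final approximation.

Equation: ln(x) + x = 2
Fixed-point form: x = 2 - ln(x)
x₀ = 1.52

x_1 = g(1.520000) = 1.581290
x_2 = g(1.581290) = 1.541759
x_3 = g(1.541759) = 1.567076
x_4 = g(1.567076) = 1.550789
x_5 = g(1.550789) = 1.561236
x_6 = g(1.561236) = 1.554522
x_7 = g(1.554522) = 1.558832
x_8 = g(1.558832) = 1.556063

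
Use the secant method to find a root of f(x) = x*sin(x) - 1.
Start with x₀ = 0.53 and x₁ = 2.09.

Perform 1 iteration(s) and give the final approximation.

f(x) = x*sin(x) - 1
x₀ = 0.53, x₁ = 2.09

Secant formula: x_{n+1} = x_n - f(x_n)(x_n - x_{n-1})/(f(x_n) - f(x_{n-1}))

Iteration 1:
  f(0.530000) = -0.732067
  f(2.090000) = 0.814568
  x_2 = 2.090000 - 0.814568×(2.090000 - 0.530000)/(0.814568 - (-0.732067))
       = 1.268393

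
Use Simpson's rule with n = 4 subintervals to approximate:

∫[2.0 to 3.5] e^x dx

f(x) = e^x
a = 2.0, b = 3.5, n = 4
h = (b - a)/n = 0.375000

Simpson's rule: (h/3)[f(x₀) + 4f(x₁) + 2f(x₂) + ... + f(xₙ)]

x_0 = 2.0000, f(x_0) = 7.389056, coefficient = 1
x_1 = 2.3750, f(x_1) = 10.751013, coefficient = 4
x_2 = 2.7500, f(x_2) = 15.642632, coefficient = 2
x_3 = 3.1250, f(x_3) = 22.759895, coefficient = 4
x_4 = 3.5000, f(x_4) = 33.115452, coefficient = 1

I ≈ (0.375000/3) × 205.833405 = 25.729176
Exact value: 25.726396
Error: 0.002780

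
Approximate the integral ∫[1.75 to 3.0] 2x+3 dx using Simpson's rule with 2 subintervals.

f(x) = 2x+3
a = 1.75, b = 3.0, n = 2
h = (b - a)/n = 0.625000

Simpson's rule: (h/3)[f(x₀) + 4f(x₁) + 2f(x₂) + ... + f(xₙ)]

x_0 = 1.7500, f(x_0) = 6.500000, coefficient = 1
x_1 = 2.3750, f(x_1) = 7.750000, coefficient = 4
x_2 = 3.0000, f(x_2) = 9.000000, coefficient = 1

I ≈ (0.625000/3) × 46.500000 = 9.687500
Exact value: 9.687500
Error: 0.000000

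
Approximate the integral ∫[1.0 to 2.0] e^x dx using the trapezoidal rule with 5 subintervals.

f(x) = e^x
a = 1.0, b = 2.0, n = 5
h = (b - a)/n = 0.200000

Trapezoidal rule: (h/2)[f(x₀) + 2f(x₁) + 2f(x₂) + ... + f(xₙ)]

x_0 = 1.0000, f(x_0) = 2.718282, coefficient = 1
x_1 = 1.2000, f(x_1) = 3.320117, coefficient = 2
x_2 = 1.4000, f(x_2) = 4.055200, coefficient = 2
x_3 = 1.6000, f(x_3) = 4.953032, coefficient = 2
x_4 = 1.8000, f(x_4) = 6.049647, coefficient = 2
x_5 = 2.0000, f(x_5) = 7.389056, coefficient = 1

I ≈ (0.200000/2) × 46.863331 = 4.686333
Exact value: 4.670774
Error: 0.015559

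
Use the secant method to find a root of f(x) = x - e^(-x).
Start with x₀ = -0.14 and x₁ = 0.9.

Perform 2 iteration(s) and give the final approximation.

f(x) = x - e^(-x)
x₀ = -0.14, x₁ = 0.9

Secant formula: x_{n+1} = x_n - f(x_n)(x_n - x_{n-1})/(f(x_n) - f(x_{n-1}))

Iteration 1:
  f(-0.140000) = -1.290274
  f(0.900000) = 0.493430
  x_2 = 0.900000 - 0.493430×(0.900000 - (-0.140000))/(0.493430 - (-1.290274))
       = 0.612302
Iteration 2:
  f(0.900000) = 0.493430
  f(0.612302) = 0.070201
  x_3 = 0.612302 - 0.070201×(0.612302 - 0.900000)/(0.070201 - 0.493430)
       = 0.564582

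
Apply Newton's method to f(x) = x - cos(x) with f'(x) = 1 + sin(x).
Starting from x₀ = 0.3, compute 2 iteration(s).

f(x) = x - cos(x)
f'(x) = 1 + sin(x)
x₀ = 0.3

Newton-Raphson formula: x_{n+1} = x_n - f(x_n)/f'(x_n)

Iteration 1:
  f(0.300000) = -0.655336
  f'(0.300000) = 1.295520
  x_1 = 0.300000 - (-0.655336)/1.295520 = 0.805848
Iteration 2:
  f(0.805848) = 0.113349
  f'(0.805848) = 1.721418
  x_2 = 0.805848 - 0.113349/1.721418 = 0.740002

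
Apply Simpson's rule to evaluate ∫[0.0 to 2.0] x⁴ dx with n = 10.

f(x) = x⁴
a = 0.0, b = 2.0, n = 10
h = (b - a)/n = 0.200000

Simpson's rule: (h/3)[f(x₀) + 4f(x₁) + 2f(x₂) + ... + f(xₙ)]

x_0 = 0.0000, f(x_0) = 0.000000, coefficient = 1
x_1 = 0.2000, f(x_1) = 0.001600, coefficient = 4
x_2 = 0.4000, f(x_2) = 0.025600, coefficient = 2
x_3 = 0.6000, f(x_3) = 0.129600, coefficient = 4
x_4 = 0.8000, f(x_4) = 0.409600, coefficient = 2
x_5 = 1.0000, f(x_5) = 1.000000, coefficient = 4
x_6 = 1.2000, f(x_6) = 2.073600, coefficient = 2
x_7 = 1.4000, f(x_7) = 3.841600, coefficient = 4
x_8 = 1.6000, f(x_8) = 6.553600, coefficient = 2
x_9 = 1.8000, f(x_9) = 10.497600, coefficient = 4
x_10 = 2.0000, f(x_10) = 16.000000, coefficient = 1

I ≈ (0.200000/3) × 96.006400 = 6.400427
Exact value: 6.400000
Error: 0.000427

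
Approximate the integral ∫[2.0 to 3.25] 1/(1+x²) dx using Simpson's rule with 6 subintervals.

f(x) = 1/(1+x²)
a = 2.0, b = 3.25, n = 6
h = (b - a)/n = 0.208333

Simpson's rule: (h/3)[f(x₀) + 4f(x₁) + 2f(x₂) + ... + f(xₙ)]

x_0 = 2.0000, f(x_0) = 0.200000, coefficient = 1
x_1 = 2.2083, f(x_1) = 0.170162, coefficient = 4
x_2 = 2.4167, f(x_2) = 0.146193, coefficient = 2
x_3 = 2.6250, f(x_3) = 0.126733, coefficient = 4
x_4 = 2.8333, f(x_4) = 0.110769, coefficient = 2
x_5 = 3.0417, f(x_5) = 0.097544, coefficient = 4
x_6 = 3.2500, f(x_6) = 0.086486, coefficient = 1

I ≈ (0.208333/3) × 2.378169 = 0.165151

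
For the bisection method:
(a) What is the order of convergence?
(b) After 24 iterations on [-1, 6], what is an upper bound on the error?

(a) Bisection has linear (order 1) convergence; the error is halved each step.

(b) Error bound = (b-a)/2^n = (6 - (-1))/2^{24}
    = 7/2^{24}

(a) 1 (linear); (b) error ≤ 4.17e-07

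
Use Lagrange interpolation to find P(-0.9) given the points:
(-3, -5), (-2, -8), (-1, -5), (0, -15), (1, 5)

Lagrange interpolation formula:
P(x) = Σ yᵢ × Lᵢ(x)
where Lᵢ(x) = Π_{j≠i} (x - xⱼ)/(xᵢ - xⱼ)

L_0(-0.9) = (-0.9 - (-2))/(-3 - (-2)) × (-0.9 - (-1))/(-3 - (-1)) × (-0.9 - 0)/(-3 - 0) × (-0.9 - 1)/(-3 - 1) = 0.007837
L_1(-0.9) = (-0.9 - (-3))/(-2 - (-3)) × (-0.9 - (-1))/(-2 - (-1)) × (-0.9 - 0)/(-2 - 0) × (-0.9 - 1)/(-2 - 1) = -0.059850
L_2(-0.9) = (-0.9 - (-3))/(-1 - (-3)) × (-0.9 - (-2))/(-1 - (-2)) × (-0.9 - 0)/(-1 - 0) × (-0.9 - 1)/(-1 - 1) = 0.987525
L_3(-0.9) = (-0.9 - (-3))/(0 - (-3)) × (-0.9 - (-2))/(0 - (-2)) × (-0.9 - (-1))/(0 - (-1)) × (-0.9 - 1)/(0 - 1) = 0.073150
L_4(-0.9) = (-0.9 - (-3))/(1 - (-3)) × (-0.9 - (-2))/(1 - (-2)) × (-0.9 - (-1))/(1 - (-1)) × (-0.9 - 0)/(1 - 0) = -0.008663

P(-0.9) = (-5)×L_0(-0.9) + (-8)×L_1(-0.9) + (-5)×L_2(-0.9) + (-15)×L_3(-0.9) + 5×L_4(-0.9)
P(-0.9) = -5.638575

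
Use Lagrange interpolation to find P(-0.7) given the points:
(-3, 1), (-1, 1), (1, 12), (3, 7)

Lagrange interpolation formula:
P(x) = Σ yᵢ × Lᵢ(x)
where Lᵢ(x) = Π_{j≠i} (x - xⱼ)/(xᵢ - xⱼ)

L_0(-0.7) = (-0.7 - (-1))/(-3 - (-1)) × (-0.7 - 1)/(-3 - 1) × (-0.7 - 3)/(-3 - 3) = -0.039313
L_1(-0.7) = (-0.7 - (-3))/(-1 - (-3)) × (-0.7 - 1)/(-1 - 1) × (-0.7 - 3)/(-1 - 3) = 0.904187
L_2(-0.7) = (-0.7 - (-3))/(1 - (-3)) × (-0.7 - (-1))/(1 - (-1)) × (-0.7 - 3)/(1 - 3) = 0.159563
L_3(-0.7) = (-0.7 - (-3))/(3 - (-3)) × (-0.7 - (-1))/(3 - (-1)) × (-0.7 - 1)/(3 - 1) = -0.024438

P(-0.7) = 1×L_0(-0.7) + 1×L_1(-0.7) + 12×L_2(-0.7) + 7×L_3(-0.7)
P(-0.7) = 2.608563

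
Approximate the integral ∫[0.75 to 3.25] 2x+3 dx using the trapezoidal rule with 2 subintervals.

f(x) = 2x+3
a = 0.75, b = 3.25, n = 2
h = (b - a)/n = 1.250000

Trapezoidal rule: (h/2)[f(x₀) + 2f(x₁) + 2f(x₂) + ... + f(xₙ)]

x_0 = 0.7500, f(x_0) = 4.500000, coefficient = 1
x_1 = 2.0000, f(x_1) = 7.000000, coefficient = 2
x_2 = 3.2500, f(x_2) = 9.500000, coefficient = 1

I ≈ (1.250000/2) × 28.000000 = 17.500000
Exact value: 17.500000
Error: 0.000000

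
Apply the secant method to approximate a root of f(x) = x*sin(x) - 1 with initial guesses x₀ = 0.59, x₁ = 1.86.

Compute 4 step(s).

f(x) = x*sin(x) - 1
x₀ = 0.59, x₁ = 1.86

Secant formula: x_{n+1} = x_n - f(x_n)(x_n - x_{n-1})/(f(x_n) - f(x_{n-1}))

Iteration 1:
  f(0.590000) = -0.671747
  f(1.860000) = 0.782757
  x_2 = 1.860000 - 0.782757×(1.860000 - 0.590000)/(0.782757 - (-0.671747))
       = 1.176536
Iteration 2:
  f(1.860000) = 0.782757
  f(1.176536) = 0.086273
  x_3 = 1.176536 - 0.086273×(1.176536 - 1.860000)/(0.086273 - 0.782757)
       = 1.091875
Iteration 3:
  f(1.176536) = 0.086273
  f(1.091875) = -0.030968
  x_4 = 1.091875 - (-0.030968)×(1.091875 - 1.176536)/(-0.030968 - 0.086273)
       = 1.114238
Iteration 4:
  f(1.091875) = -0.030968
  f(1.114238) = 0.000112
  x_5 = 1.114238 - 0.000112×(1.114238 - 1.091875)/(0.000112 - (-0.030968))
       = 1.114157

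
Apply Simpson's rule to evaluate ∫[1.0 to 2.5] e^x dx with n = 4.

f(x) = e^x
a = 1.0, b = 2.5, n = 4
h = (b - a)/n = 0.375000

Simpson's rule: (h/3)[f(x₀) + 4f(x₁) + 2f(x₂) + ... + f(xₙ)]

x_0 = 1.0000, f(x_0) = 2.718282, coefficient = 1
x_1 = 1.3750, f(x_1) = 3.955077, coefficient = 4
x_2 = 1.7500, f(x_2) = 5.754603, coefficient = 2
x_3 = 2.1250, f(x_3) = 8.372897, coefficient = 4
x_4 = 2.5000, f(x_4) = 12.182494, coefficient = 1

I ≈ (0.375000/3) × 75.721878 = 9.465235
Exact value: 9.464212
Error: 0.001023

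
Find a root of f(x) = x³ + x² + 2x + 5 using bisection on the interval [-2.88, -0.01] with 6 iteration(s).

f(x) = x³ + x² + 2x + 5
Initial interval: [-2.88, -0.01]

Iteration 1:
  c_1 = (-2.880000 + (-0.010000))/2 = -1.445000
  f(c_1) = f(-1.445000) = 1.180829
  f(a) × f(c) < 0, new interval: [-2.880000, -1.445000]
Iteration 2:
  c_2 = (-2.880000 + (-1.445000))/2 = -2.162500
  f(c_2) = f(-2.162500) = -4.761322
  f(a) × f(c) ≥ 0, new interval: [-2.162500, -1.445000]
Iteration 3:
  c_3 = (-2.162500 + (-1.445000))/2 = -1.803750
  f(c_3) = f(-1.803750) = -1.222512
  f(a) × f(c) ≥ 0, new interval: [-1.803750, -1.445000]
Iteration 4:
  c_4 = (-1.803750 + (-1.445000))/2 = -1.624375
  f(c_4) = f(-1.624375) = 0.103778
  f(a) × f(c) < 0, new interval: [-1.803750, -1.624375]
Iteration 5:
  c_5 = (-1.803750 + (-1.624375))/2 = -1.714062
  f(c_5) = f(-1.714062) = -0.526048
  f(a) × f(c) ≥ 0, new interval: [-1.714062, -1.624375]
Iteration 6:
  c_6 = (-1.714062 + (-1.624375))/2 = -1.669219
  f(c_6) = f(-1.669219) = -0.203076
  f(a) × f(c) ≥ 0, new interval: [-1.669219, -1.624375]

After 6 iteration(s), the approximation is c_6 = -1.669219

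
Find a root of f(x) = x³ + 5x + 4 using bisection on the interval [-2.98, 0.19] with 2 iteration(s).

f(x) = x³ + 5x + 4
Initial interval: [-2.98, 0.19]

Iteration 1:
  c_1 = (-2.980000 + 0.190000)/2 = -1.395000
  f(c_1) = f(-1.395000) = -5.689705
  f(a) × f(c) ≥ 0, new interval: [-1.395000, 0.190000]
Iteration 2:
  c_2 = (-1.395000 + 0.190000)/2 = -0.602500
  f(c_2) = f(-0.602500) = 0.768789
  f(a) × f(c) < 0, new interval: [-1.395000, -0.602500]

After 2 iteration(s), the approximation is c_2 = -0.602500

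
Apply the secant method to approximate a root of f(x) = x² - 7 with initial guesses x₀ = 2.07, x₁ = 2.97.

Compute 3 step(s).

f(x) = x² - 7
x₀ = 2.07, x₁ = 2.97

Secant formula: x_{n+1} = x_n - f(x_n)(x_n - x_{n-1})/(f(x_n) - f(x_{n-1}))

Iteration 1:
  f(2.070000) = -2.715100
  f(2.970000) = 1.820900
  x_2 = 2.970000 - 1.820900×(2.970000 - 2.070000)/(1.820900 - (-2.715100))
       = 2.608710
Iteration 2:
  f(2.970000) = 1.820900
  f(2.608710) = -0.194630
  x_3 = 2.608710 - (-0.194630)×(2.608710 - 2.970000)/(-0.194630 - 1.820900)
       = 2.643598
Iteration 3:
  f(2.608710) = -0.194630
  f(2.643598) = -0.011388
  x_4 = 2.643598 - (-0.011388)×(2.643598 - 2.608710)/(-0.011388 - (-0.194630))
       = 2.645766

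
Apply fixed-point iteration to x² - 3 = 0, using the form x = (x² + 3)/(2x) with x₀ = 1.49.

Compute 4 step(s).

Equation: x² - 3 = 0
Fixed-point form: x = (x² + 3)/(2x)
x₀ = 1.49

x_1 = g(1.490000) = 1.751711
x_2 = g(1.751711) = 1.732161
x_3 = g(1.732161) = 1.732051
x_4 = g(1.732051) = 1.732051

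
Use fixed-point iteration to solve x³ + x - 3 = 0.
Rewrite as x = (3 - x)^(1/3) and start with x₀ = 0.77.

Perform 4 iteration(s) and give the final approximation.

Equation: x³ + x - 3 = 0
Fixed-point form: x = (3 - x)^(1/3)
x₀ = 0.77

x_1 = g(0.770000) = 1.306477
x_2 = g(1.306477) = 1.191966
x_3 = g(1.191966) = 1.218248
x_4 = g(1.218248) = 1.212316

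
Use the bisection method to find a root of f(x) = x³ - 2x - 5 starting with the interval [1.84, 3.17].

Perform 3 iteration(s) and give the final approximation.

f(x) = x³ - 2x - 5
Initial interval: [1.84, 3.17]

Iteration 1:
  c_1 = (1.840000 + 3.170000)/2 = 2.505000
  f(c_1) = f(2.505000) = 5.708938
  f(a) × f(c) < 0, new interval: [1.840000, 2.505000]
Iteration 2:
  c_2 = (1.840000 + 2.505000)/2 = 2.172500
  f(c_2) = f(2.172500) = 0.908670
  f(a) × f(c) < 0, new interval: [1.840000, 2.172500]
Iteration 3:
  c_3 = (1.840000 + 2.172500)/2 = 2.006250
  f(c_3) = f(2.006250) = -0.937265
  f(a) × f(c) ≥ 0, new interval: [2.006250, 2.172500]

After 3 iteration(s), the approximation is c_3 = 2.006250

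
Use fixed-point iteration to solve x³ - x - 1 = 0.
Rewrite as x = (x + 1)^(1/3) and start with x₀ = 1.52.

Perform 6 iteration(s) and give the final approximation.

Equation: x³ - x - 1 = 0
Fixed-point form: x = (x + 1)^(1/3)
x₀ = 1.52

x_1 = g(1.520000) = 1.360818
x_2 = g(1.360818) = 1.331540
x_3 = g(1.331540) = 1.326013
x_4 = g(1.326013) = 1.324964
x_5 = g(1.324964) = 1.324765
x_6 = g(1.324765) = 1.324727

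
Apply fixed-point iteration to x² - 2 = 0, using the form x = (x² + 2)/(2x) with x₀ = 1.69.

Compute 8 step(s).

Equation: x² - 2 = 0
Fixed-point form: x = (x² + 2)/(2x)
x₀ = 1.69

x_1 = g(1.690000) = 1.436716
x_2 = g(1.436716) = 1.414390
x_3 = g(1.414390) = 1.414214
x_4 = g(1.414214) = 1.414214
x_5 = g(1.414214) = 1.414214
x_6 = g(1.414214) = 1.414214
x_7 = g(1.414214) = 1.414214
x_8 = g(1.414214) = 1.414214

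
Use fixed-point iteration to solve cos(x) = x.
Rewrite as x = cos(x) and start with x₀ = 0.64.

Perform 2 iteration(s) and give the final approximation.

Equation: cos(x) = x
Fixed-point form: x = cos(x)
x₀ = 0.64

x_1 = g(0.640000) = 0.802096
x_2 = g(0.802096) = 0.695202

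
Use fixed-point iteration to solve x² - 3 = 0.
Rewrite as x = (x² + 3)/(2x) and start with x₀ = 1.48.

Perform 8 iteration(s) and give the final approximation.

Equation: x² - 3 = 0
Fixed-point form: x = (x² + 3)/(2x)
x₀ = 1.48

x_1 = g(1.480000) = 1.753514
x_2 = g(1.753514) = 1.732182
x_3 = g(1.732182) = 1.732051
x_4 = g(1.732051) = 1.732051
x_5 = g(1.732051) = 1.732051
x_6 = g(1.732051) = 1.732051
x_7 = g(1.732051) = 1.732051
x_8 = g(1.732051) = 1.732051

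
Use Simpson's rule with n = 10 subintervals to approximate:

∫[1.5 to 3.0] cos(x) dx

f(x) = cos(x)
a = 1.5, b = 3.0, n = 10
h = (b - a)/n = 0.150000

Simpson's rule: (h/3)[f(x₀) + 4f(x₁) + 2f(x₂) + ... + f(xₙ)]

x_0 = 1.5000, f(x_0) = 0.070737, coefficient = 1
x_1 = 1.6500, f(x_1) = -0.079121, coefficient = 4
x_2 = 1.8000, f(x_2) = -0.227202, coefficient = 2
x_3 = 1.9500, f(x_3) = -0.370181, coefficient = 4
x_4 = 2.1000, f(x_4) = -0.504846, coefficient = 2
x_5 = 2.2500, f(x_5) = -0.628174, coefficient = 4
x_6 = 2.4000, f(x_6) = -0.737394, coefficient = 2
x_7 = 2.5500, f(x_7) = -0.830054, coefficient = 4
x_8 = 2.7000, f(x_8) = -0.904072, coefficient = 2
x_9 = 2.8500, f(x_9) = -0.957787, coefficient = 4
x_10 = 3.0000, f(x_10) = -0.989992, coefficient = 1

I ≈ (0.150000/3) × -17.127548 = -0.856377
Exact value: -0.856375
Error: 0.000002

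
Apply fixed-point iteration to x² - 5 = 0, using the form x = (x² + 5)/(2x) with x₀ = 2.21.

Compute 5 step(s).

Equation: x² - 5 = 0
Fixed-point form: x = (x² + 5)/(2x)
x₀ = 2.21

x_1 = g(2.210000) = 2.236222
x_2 = g(2.236222) = 2.236068
x_3 = g(2.236068) = 2.236068
x_4 = g(2.236068) = 2.236068
x_5 = g(2.236068) = 2.236068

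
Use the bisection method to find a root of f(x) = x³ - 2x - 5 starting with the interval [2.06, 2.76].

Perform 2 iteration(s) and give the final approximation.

f(x) = x³ - 2x - 5
Initial interval: [2.06, 2.76]

Iteration 1:
  c_1 = (2.060000 + 2.760000)/2 = 2.410000
  f(c_1) = f(2.410000) = 4.177521
  f(a) × f(c) < 0, new interval: [2.060000, 2.410000]
Iteration 2:
  c_2 = (2.060000 + 2.410000)/2 = 2.235000
  f(c_2) = f(2.235000) = 1.694328
  f(a) × f(c) < 0, new interval: [2.060000, 2.235000]

After 2 iteration(s), the approximation is c_2 = 2.235000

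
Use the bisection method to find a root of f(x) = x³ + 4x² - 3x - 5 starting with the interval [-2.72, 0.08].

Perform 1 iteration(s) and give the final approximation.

f(x) = x³ + 4x² - 3x - 5
Initial interval: [-2.72, 0.08]

Iteration 1:
  c_1 = (-2.720000 + 0.080000)/2 = -1.320000
  f(c_1) = f(-1.320000) = 3.629632
  f(a) × f(c) ≥ 0, new interval: [-1.320000, 0.080000]

After 1 iteration(s), the approximation is c_1 = -1.320000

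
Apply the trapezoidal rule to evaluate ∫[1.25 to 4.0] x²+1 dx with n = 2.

f(x) = x²+1
a = 1.25, b = 4.0, n = 2
h = (b - a)/n = 1.375000

Trapezoidal rule: (h/2)[f(x₀) + 2f(x₁) + 2f(x₂) + ... + f(xₙ)]

x_0 = 1.2500, f(x_0) = 2.562500, coefficient = 1
x_1 = 2.6250, f(x_1) = 7.890625, coefficient = 2
x_2 = 4.0000, f(x_2) = 17.000000, coefficient = 1

I ≈ (1.375000/2) × 35.343750 = 24.298828
Exact value: 23.432292
Error: 0.866536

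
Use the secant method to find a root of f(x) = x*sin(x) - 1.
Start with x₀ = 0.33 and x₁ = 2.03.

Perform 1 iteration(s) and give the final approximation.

f(x) = x*sin(x) - 1
x₀ = 0.33, x₁ = 2.03

Secant formula: x_{n+1} = x_n - f(x_n)(x_n - x_{n-1})/(f(x_n) - f(x_{n-1}))

Iteration 1:
  f(0.330000) = -0.893066
  f(2.030000) = 0.819704
  x_2 = 2.030000 - 0.819704×(2.030000 - 0.330000)/(0.819704 - (-0.893066))
       = 1.216408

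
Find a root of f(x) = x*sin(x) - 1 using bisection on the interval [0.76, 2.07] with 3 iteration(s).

f(x) = x*sin(x) - 1
Initial interval: [0.76, 2.07]

Iteration 1:
  c_1 = (0.760000 + 2.070000)/2 = 1.415000
  f(c_1) = f(1.415000) = 0.397862
  f(a) × f(c) < 0, new interval: [0.760000, 1.415000]
Iteration 2:
  c_2 = (0.760000 + 1.415000)/2 = 1.087500
  f(c_2) = f(1.087500) = -0.037054
  f(a) × f(c) ≥ 0, new interval: [1.087500, 1.415000]
Iteration 3:
  c_3 = (1.087500 + 1.415000)/2 = 1.251250
  f(c_3) = f(1.251250) = 0.187909
  f(a) × f(c) < 0, new interval: [1.087500, 1.251250]

After 3 iteration(s), the approximation is c_3 = 1.251250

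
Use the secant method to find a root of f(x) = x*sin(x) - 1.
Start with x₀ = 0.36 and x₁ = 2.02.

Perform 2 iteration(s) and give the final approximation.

f(x) = x*sin(x) - 1
x₀ = 0.36, x₁ = 2.02

Secant formula: x_{n+1} = x_n - f(x_n)(x_n - x_{n-1})/(f(x_n) - f(x_{n-1}))

Iteration 1:
  f(0.360000) = -0.873181
  f(2.020000) = 0.819602
  x_2 = 2.020000 - 0.819602×(2.020000 - 0.360000)/(0.819602 - (-0.873181))
       = 1.216271
Iteration 2:
  f(2.020000) = 0.819602
  f(1.216271) = 0.140632
  x_3 = 1.216271 - 0.140632×(1.216271 - 2.020000)/(0.140632 - 0.819602)
       = 1.049797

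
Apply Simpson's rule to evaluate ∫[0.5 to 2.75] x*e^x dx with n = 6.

f(x) = x*e^x
a = 0.5, b = 2.75, n = 6
h = (b - a)/n = 0.375000

Simpson's rule: (h/3)[f(x₀) + 4f(x₁) + 2f(x₂) + ... + f(xₙ)]

x_0 = 0.5000, f(x_0) = 0.824361, coefficient = 1
x_1 = 0.8750, f(x_1) = 2.099016, coefficient = 4
x_2 = 1.2500, f(x_2) = 4.362929, coefficient = 2
x_3 = 1.6250, f(x_3) = 8.252431, coefficient = 4
x_4 = 2.0000, f(x_4) = 14.778112, coefficient = 2
x_5 = 2.3750, f(x_5) = 25.533656, coefficient = 4
x_6 = 2.7500, f(x_6) = 43.017238, coefficient = 1

I ≈ (0.375000/3) × 225.664093 = 28.208012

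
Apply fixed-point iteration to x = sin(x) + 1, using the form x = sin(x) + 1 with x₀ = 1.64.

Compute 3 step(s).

Equation: x = sin(x) + 1
Fixed-point form: x = sin(x) + 1
x₀ = 1.64

x_1 = g(1.640000) = 1.997606
x_2 = g(1.997606) = 1.910291
x_3 = g(1.910291) = 1.942923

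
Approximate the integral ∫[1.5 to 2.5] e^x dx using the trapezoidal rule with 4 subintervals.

f(x) = e^x
a = 1.5, b = 2.5, n = 4
h = (b - a)/n = 0.250000

Trapezoidal rule: (h/2)[f(x₀) + 2f(x₁) + 2f(x₂) + ... + f(xₙ)]

x_0 = 1.5000, f(x_0) = 4.481689, coefficient = 1
x_1 = 1.7500, f(x_1) = 5.754603, coefficient = 2
x_2 = 2.0000, f(x_2) = 7.389056, coefficient = 2
x_3 = 2.2500, f(x_3) = 9.487736, coefficient = 2
x_4 = 2.5000, f(x_4) = 12.182494, coefficient = 1

I ≈ (0.250000/2) × 61.926972 = 7.740872
Exact value: 7.700805
Error: 0.040067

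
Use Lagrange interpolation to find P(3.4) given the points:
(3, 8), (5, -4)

Lagrange interpolation formula:
P(x) = Σ yᵢ × Lᵢ(x)
where Lᵢ(x) = Π_{j≠i} (x - xⱼ)/(xᵢ - xⱼ)

L_0(3.4) = (3.4 - 5)/(3 - 5) = 0.800000
L_1(3.4) = (3.4 - 3)/(5 - 3) = 0.200000

P(3.4) = 8×L_0(3.4) + (-4)×L_1(3.4)
P(3.4) = 5.600000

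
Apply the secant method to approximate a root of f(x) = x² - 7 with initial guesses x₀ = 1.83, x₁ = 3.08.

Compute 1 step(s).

f(x) = x² - 7
x₀ = 1.83, x₁ = 3.08

Secant formula: x_{n+1} = x_n - f(x_n)(x_n - x_{n-1})/(f(x_n) - f(x_{n-1}))

Iteration 1:
  f(1.830000) = -3.651100
  f(3.080000) = 2.486400
  x_2 = 3.080000 - 2.486400×(3.080000 - 1.830000)/(2.486400 - (-3.651100))
       = 2.573605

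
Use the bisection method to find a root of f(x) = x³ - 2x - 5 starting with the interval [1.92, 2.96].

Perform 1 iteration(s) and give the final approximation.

f(x) = x³ - 2x - 5
Initial interval: [1.92, 2.96]

Iteration 1:
  c_1 = (1.920000 + 2.960000)/2 = 2.440000
  f(c_1) = f(2.440000) = 4.646784
  f(a) × f(c) < 0, new interval: [1.920000, 2.440000]

After 1 iteration(s), the approximation is c_1 = 2.440000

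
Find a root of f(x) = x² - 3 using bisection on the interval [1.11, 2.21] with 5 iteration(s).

f(x) = x² - 3
Initial interval: [1.11, 2.21]

Iteration 1:
  c_1 = (1.110000 + 2.210000)/2 = 1.660000
  f(c_1) = f(1.660000) = -0.244400
  f(a) × f(c) ≥ 0, new interval: [1.660000, 2.210000]
Iteration 2:
  c_2 = (1.660000 + 2.210000)/2 = 1.935000
  f(c_2) = f(1.935000) = 0.744225
  f(a) × f(c) < 0, new interval: [1.660000, 1.935000]
Iteration 3:
  c_3 = (1.660000 + 1.935000)/2 = 1.797500
  f(c_3) = f(1.797500) = 0.231006
  f(a) × f(c) < 0, new interval: [1.660000, 1.797500]
Iteration 4:
  c_4 = (1.660000 + 1.797500)/2 = 1.728750
  f(c_4) = f(1.728750) = -0.011423
  f(a) × f(c) ≥ 0, new interval: [1.728750, 1.797500]
Iteration 5:
  c_5 = (1.728750 + 1.797500)/2 = 1.763125
  f(c_5) = f(1.763125) = 0.108610
  f(a) × f(c) < 0, new interval: [1.728750, 1.763125]

After 5 iteration(s), the approximation is c_5 = 1.763125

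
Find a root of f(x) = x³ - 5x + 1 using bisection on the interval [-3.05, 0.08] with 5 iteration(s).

f(x) = x³ - 5x + 1
Initial interval: [-3.05, 0.08]

Iteration 1:
  c_1 = (-3.050000 + 0.080000)/2 = -1.485000
  f(c_1) = f(-1.485000) = 5.150241
  f(a) × f(c) < 0, new interval: [-3.050000, -1.485000]
Iteration 2:
  c_2 = (-3.050000 + (-1.485000))/2 = -2.267500
  f(c_2) = f(-2.267500) = 0.679021
  f(a) × f(c) < 0, new interval: [-3.050000, -2.267500]
Iteration 3:
  c_3 = (-3.050000 + (-2.267500))/2 = -2.658750
  f(c_3) = f(-2.658750) = -4.500825
  f(a) × f(c) ≥ 0, new interval: [-2.658750, -2.267500]
Iteration 4:
  c_4 = (-2.658750 + (-2.267500))/2 = -2.463125
  f(c_4) = f(-2.463125) = -1.628117
  f(a) × f(c) ≥ 0, new interval: [-2.463125, -2.267500]
Iteration 5:
  c_5 = (-2.463125 + (-2.267500))/2 = -2.365312
  f(c_5) = f(-2.365312) = -0.406659
  f(a) × f(c) ≥ 0, new interval: [-2.365312, -2.267500]

After 5 iteration(s), the approximation is c_5 = -2.365312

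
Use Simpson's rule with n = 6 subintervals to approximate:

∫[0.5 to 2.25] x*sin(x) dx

f(x) = x*sin(x)
a = 0.5, b = 2.25, n = 6
h = (b - a)/n = 0.291667

Simpson's rule: (h/3)[f(x₀) + 4f(x₁) + 2f(x₂) + ... + f(xₙ)]

x_0 = 0.5000, f(x_0) = 0.239713, coefficient = 1
x_1 = 0.7917, f(x_1) = 0.563291, coefficient = 4
x_2 = 1.0833, f(x_2) = 0.957151, coefficient = 2
x_3 = 1.3750, f(x_3) = 1.348728, coefficient = 4
x_4 = 1.6667, f(x_4) = 1.659013, coefficient = 2
x_5 = 1.9583, f(x_5) = 1.813109, coefficient = 4
x_6 = 2.2500, f(x_6) = 1.750665, coefficient = 1

I ≈ (0.291667/3) × 22.123216 = 2.150868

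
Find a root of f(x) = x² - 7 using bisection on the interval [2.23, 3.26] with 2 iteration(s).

f(x) = x² - 7
Initial interval: [2.23, 3.26]

Iteration 1:
  c_1 = (2.230000 + 3.260000)/2 = 2.745000
  f(c_1) = f(2.745000) = 0.535025
  f(a) × f(c) < 0, new interval: [2.230000, 2.745000]
Iteration 2:
  c_2 = (2.230000 + 2.745000)/2 = 2.487500
  f(c_2) = f(2.487500) = -0.812344
  f(a) × f(c) ≥ 0, new interval: [2.487500, 2.745000]

After 2 iteration(s), the approximation is c_2 = 2.487500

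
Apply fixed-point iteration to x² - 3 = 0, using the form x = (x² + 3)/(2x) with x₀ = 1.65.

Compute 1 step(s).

Equation: x² - 3 = 0
Fixed-point form: x = (x² + 3)/(2x)
x₀ = 1.65

x_1 = g(1.650000) = 1.734091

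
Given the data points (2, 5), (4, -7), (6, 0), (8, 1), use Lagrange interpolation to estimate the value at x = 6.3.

Lagrange interpolation formula:
P(x) = Σ yᵢ × Lᵢ(x)
where Lᵢ(x) = Π_{j≠i} (x - xⱼ)/(xᵢ - xⱼ)

L_0(6.3) = (6.3 - 4)/(2 - 4) × (6.3 - 6)/(2 - 6) × (6.3 - 8)/(2 - 8) = 0.024437
L_1(6.3) = (6.3 - 2)/(4 - 2) × (6.3 - 6)/(4 - 6) × (6.3 - 8)/(4 - 8) = -0.137062
L_2(6.3) = (6.3 - 2)/(6 - 2) × (6.3 - 4)/(6 - 4) × (6.3 - 8)/(6 - 8) = 1.050812
L_3(6.3) = (6.3 - 2)/(8 - 2) × (6.3 - 4)/(8 - 4) × (6.3 - 6)/(8 - 6) = 0.061812

P(6.3) = 5×L_0(6.3) + (-7)×L_1(6.3) + 0×L_2(6.3) + 1×L_3(6.3)
P(6.3) = 1.143437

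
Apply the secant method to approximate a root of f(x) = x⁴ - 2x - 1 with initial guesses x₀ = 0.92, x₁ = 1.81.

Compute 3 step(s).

f(x) = x⁴ - 2x - 1
x₀ = 0.92, x₁ = 1.81

Secant formula: x_{n+1} = x_n - f(x_n)(x_n - x_{n-1})/(f(x_n) - f(x_{n-1}))

Iteration 1:
  f(0.920000) = -2.123607
  f(1.810000) = 6.112831
  x_2 = 1.810000 - 6.112831×(1.810000 - 0.920000)/(6.112831 - (-2.123607))
       = 1.149469
Iteration 2:
  f(1.810000) = 6.112831
  f(1.149469) = -1.553158
  x_3 = 1.149469 - (-1.553158)×(1.149469 - 1.810000)/(-1.553158 - 6.112831)
       = 1.283295
Iteration 3:
  f(1.149469) = -1.553158
  f(1.283295) = -0.854486
  x_4 = 1.283295 - (-0.854486)×(1.283295 - 1.149469)/(-0.854486 - (-1.553158))
       = 1.446966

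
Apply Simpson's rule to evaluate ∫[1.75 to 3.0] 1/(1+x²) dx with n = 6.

f(x) = 1/(1+x²)
a = 1.75, b = 3.0, n = 6
h = (b - a)/n = 0.208333

Simpson's rule: (h/3)[f(x₀) + 4f(x₁) + 2f(x₂) + ... + f(xₙ)]

x_0 = 1.7500, f(x_0) = 0.246154, coefficient = 1
x_1 = 1.9583, f(x_1) = 0.206822, coefficient = 4
x_2 = 2.1667, f(x_2) = 0.175610, coefficient = 2
x_3 = 2.3750, f(x_3) = 0.150588, coefficient = 4
x_4 = 2.5833, f(x_4) = 0.130317, coefficient = 2
x_5 = 2.7917, f(x_5) = 0.113722, coefficient = 4
x_6 = 3.0000, f(x_6) = 0.100000, coefficient = 1

I ≈ (0.208333/3) × 2.842535 = 0.197398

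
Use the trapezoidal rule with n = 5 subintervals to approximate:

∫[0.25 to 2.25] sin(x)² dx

f(x) = sin(x)²
a = 0.25, b = 2.25, n = 5
h = (b - a)/n = 0.400000

Trapezoidal rule: (h/2)[f(x₀) + 2f(x₁) + 2f(x₂) + ... + f(xₙ)]

x_0 = 0.2500, f(x_0) = 0.061209, coefficient = 1
x_1 = 0.6500, f(x_1) = 0.366251, coefficient = 2
x_2 = 1.0500, f(x_2) = 0.752423, coefficient = 2
x_3 = 1.4500, f(x_3) = 0.985479, coefficient = 2
x_4 = 1.8500, f(x_4) = 0.924050, coefficient = 2
x_5 = 2.2500, f(x_5) = 0.605398, coefficient = 1

I ≈ (0.400000/2) × 6.723012 = 1.344602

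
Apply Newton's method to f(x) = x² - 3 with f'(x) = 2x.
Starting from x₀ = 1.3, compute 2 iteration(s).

f(x) = x² - 3
f'(x) = 2x
x₀ = 1.3

Newton-Raphson formula: x_{n+1} = x_n - f(x_n)/f'(x_n)

Iteration 1:
  f(1.300000) = -1.310000
  f'(1.300000) = 2.600000
  x_1 = 1.300000 - (-1.310000)/2.600000 = 1.803846
Iteration 2:
  f(1.803846) = 0.253861
  f'(1.803846) = 3.607692
  x_2 = 1.803846 - 0.253861/3.607692 = 1.733480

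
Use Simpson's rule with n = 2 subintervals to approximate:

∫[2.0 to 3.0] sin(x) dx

f(x) = sin(x)
a = 2.0, b = 3.0, n = 2
h = (b - a)/n = 0.500000

Simpson's rule: (h/3)[f(x₀) + 4f(x₁) + 2f(x₂) + ... + f(xₙ)]

x_0 = 2.0000, f(x_0) = 0.909297, coefficient = 1
x_1 = 2.5000, f(x_1) = 0.598472, coefficient = 4
x_2 = 3.0000, f(x_2) = 0.141120, coefficient = 1

I ≈ (0.500000/3) × 3.444306 = 0.574051
Exact value: 0.573846
Error: 0.000205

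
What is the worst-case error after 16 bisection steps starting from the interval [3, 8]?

Bisection error bound: |error| ≤ (b-a)/2^n
|error| ≤ (8 - 3)/2^16 = 5/2^16
|error| ≤ 0.0000762939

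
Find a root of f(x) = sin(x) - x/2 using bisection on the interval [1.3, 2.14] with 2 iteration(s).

f(x) = sin(x) - x/2
Initial interval: [1.3, 2.14]

Iteration 1:
  c_1 = (1.300000 + 2.140000)/2 = 1.720000
  f(c_1) = f(1.720000) = 0.128890
  f(a) × f(c) ≥ 0, new interval: [1.720000, 2.140000]
Iteration 2:
  c_2 = (1.720000 + 2.140000)/2 = 1.930000
  f(c_2) = f(1.930000) = -0.028823
  f(a) × f(c) < 0, new interval: [1.720000, 1.930000]

After 2 iteration(s), the approximation is c_2 = 1.930000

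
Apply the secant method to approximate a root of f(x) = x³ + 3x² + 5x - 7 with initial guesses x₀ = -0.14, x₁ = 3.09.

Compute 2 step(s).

f(x) = x³ + 3x² + 5x - 7
x₀ = -0.14, x₁ = 3.09

Secant formula: x_{n+1} = x_n - f(x_n)(x_n - x_{n-1})/(f(x_n) - f(x_{n-1}))

Iteration 1:
  f(-0.140000) = -7.643944
  f(3.090000) = 66.597929
  x_2 = 3.090000 - 66.597929×(3.090000 - (-0.140000))/(66.597929 - (-7.643944))
       = 0.192561
Iteration 2:
  f(3.090000) = 66.597929
  f(0.192561) = -5.918817
  x_3 = 0.192561 - (-5.918817)×(0.192561 - 3.090000)/(-5.918817 - 66.597929)
       = 0.429050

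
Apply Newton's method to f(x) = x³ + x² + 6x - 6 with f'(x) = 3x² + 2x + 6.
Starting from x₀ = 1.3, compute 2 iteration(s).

f(x) = x³ + x² + 6x - 6
f'(x) = 3x² + 2x + 6
x₀ = 1.3

Newton-Raphson formula: x_{n+1} = x_n - f(x_n)/f'(x_n)

Iteration 1:
  f(1.300000) = 5.687000
  f'(1.300000) = 13.670000
  x_1 = 1.300000 - 5.687000/13.670000 = 0.883980
Iteration 2:
  f(0.883980) = 0.776056
  f'(0.883980) = 10.112218
  x_2 = 0.883980 - 0.776056/10.112218 = 0.807235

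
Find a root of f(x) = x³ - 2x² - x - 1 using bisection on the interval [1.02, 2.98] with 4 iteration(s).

f(x) = x³ - 2x² - x - 1
Initial interval: [1.02, 2.98]

Iteration 1:
  c_1 = (1.020000 + 2.980000)/2 = 2.000000
  f(c_1) = f(2.000000) = -3.000000
  f(a) × f(c) ≥ 0, new interval: [2.000000, 2.980000]
Iteration 2:
  c_2 = (2.000000 + 2.980000)/2 = 2.490000
  f(c_2) = f(2.490000) = -0.451951
  f(a) × f(c) ≥ 0, new interval: [2.490000, 2.980000]
Iteration 3:
  c_3 = (2.490000 + 2.980000)/2 = 2.735000
  f(c_3) = f(2.735000) = 1.762965
  f(a) × f(c) < 0, new interval: [2.490000, 2.735000]
Iteration 4:
  c_4 = (2.490000 + 2.735000)/2 = 2.612500
  f(c_4) = f(2.612500) = 0.567908
  f(a) × f(c) < 0, new interval: [2.490000, 2.612500]

After 4 iteration(s), the approximation is c_4 = 2.612500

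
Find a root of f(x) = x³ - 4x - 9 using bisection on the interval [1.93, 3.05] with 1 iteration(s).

f(x) = x³ - 4x - 9
Initial interval: [1.93, 3.05]

Iteration 1:
  c_1 = (1.930000 + 3.050000)/2 = 2.490000
  f(c_1) = f(2.490000) = -3.521751
  f(a) × f(c) ≥ 0, new interval: [2.490000, 3.050000]

After 1 iteration(s), the approximation is c_1 = 2.490000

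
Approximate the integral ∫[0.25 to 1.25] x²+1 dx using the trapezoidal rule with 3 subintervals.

f(x) = x²+1
a = 0.25, b = 1.25, n = 3
h = (b - a)/n = 0.333333

Trapezoidal rule: (h/2)[f(x₀) + 2f(x₁) + 2f(x₂) + ... + f(xₙ)]

x_0 = 0.2500, f(x_0) = 1.062500, coefficient = 1
x_1 = 0.5833, f(x_1) = 1.340278, coefficient = 2
x_2 = 0.9167, f(x_2) = 1.840278, coefficient = 2
x_3 = 1.2500, f(x_3) = 2.562500, coefficient = 1

I ≈ (0.333333/2) × 9.986111 = 1.664352
Exact value: 1.645833
Error: 0.018519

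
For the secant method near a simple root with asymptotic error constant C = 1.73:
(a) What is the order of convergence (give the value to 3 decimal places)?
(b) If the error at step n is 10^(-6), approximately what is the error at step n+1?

(a) Secant method has superlinear convergence with order φ = (1+√5)/2 ≈ 1.618.
    This means |e_{n+1}| ≈ C|e_n|^1.618.

(b) With |e_n| = 10^(-6) and C = 1.73:
    |e_{n+1}| ≈ 1.73 × (10^(-6))^1.618 = 1.73 × 10^(-9.71)

(a) ≈ 1.618 (golden ratio); (b) |e_{n+1}| ≈ 3.387e-10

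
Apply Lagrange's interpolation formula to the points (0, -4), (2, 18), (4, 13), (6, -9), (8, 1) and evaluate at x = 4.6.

Lagrange interpolation formula:
P(x) = Σ yᵢ × Lᵢ(x)
where Lᵢ(x) = Π_{j≠i} (x - xⱼ)/(xᵢ - xⱼ)

L_0(4.6) = (4.6 - 2)/(0 - 2) × (4.6 - 4)/(0 - 4) × (4.6 - 6)/(0 - 6) × (4.6 - 8)/(0 - 8) = 0.019337
L_1(4.6) = (4.6 - 0)/(2 - 0) × (4.6 - 4)/(2 - 4) × (4.6 - 6)/(2 - 6) × (4.6 - 8)/(2 - 8) = -0.136850
L_2(4.6) = (4.6 - 0)/(4 - 0) × (4.6 - 2)/(4 - 2) × (4.6 - 6)/(4 - 6) × (4.6 - 8)/(4 - 8) = 0.889525
L_3(4.6) = (4.6 - 0)/(6 - 0) × (4.6 - 2)/(6 - 2) × (4.6 - 4)/(6 - 4) × (4.6 - 8)/(6 - 8) = 0.254150
L_4(4.6) = (4.6 - 0)/(8 - 0) × (4.6 - 2)/(8 - 2) × (4.6 - 4)/(8 - 4) × (4.6 - 6)/(8 - 6) = -0.026162

P(4.6) = (-4)×L_0(4.6) + 18×L_1(4.6) + 13×L_2(4.6) + (-9)×L_3(4.6) + 1×L_4(4.6)
P(4.6) = 6.709663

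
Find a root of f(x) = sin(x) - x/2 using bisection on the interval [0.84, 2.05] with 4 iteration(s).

f(x) = sin(x) - x/2
Initial interval: [0.84, 2.05]

Iteration 1:
  c_1 = (0.840000 + 2.050000)/2 = 1.445000
  f(c_1) = f(1.445000) = 0.269598
  f(a) × f(c) ≥ 0, new interval: [1.445000, 2.050000]
Iteration 2:
  c_2 = (1.445000 + 2.050000)/2 = 1.747500
  f(c_2) = f(1.747500) = 0.110678
  f(a) × f(c) ≥ 0, new interval: [1.747500, 2.050000]
Iteration 3:
  c_3 = (1.747500 + 2.050000)/2 = 1.898750
  f(c_3) = f(1.898750) = -0.002672
  f(a) × f(c) < 0, new interval: [1.747500, 1.898750]
Iteration 4:
  c_4 = (1.747500 + 1.898750)/2 = 1.823125
  f(c_4) = f(1.823125) = 0.056771
  f(a) × f(c) ≥ 0, new interval: [1.823125, 1.898750]

After 4 iteration(s), the approximation is c_4 = 1.823125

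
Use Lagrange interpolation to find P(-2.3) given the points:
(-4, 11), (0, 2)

Lagrange interpolation formula:
P(x) = Σ yᵢ × Lᵢ(x)
where Lᵢ(x) = Π_{j≠i} (x - xⱼ)/(xᵢ - xⱼ)

L_0(-2.3) = (-2.3 - 0)/(-4 - 0) = 0.575000
L_1(-2.3) = (-2.3 - (-4))/(0 - (-4)) = 0.425000

P(-2.3) = 11×L_0(-2.3) + 2×L_1(-2.3)
P(-2.3) = 7.175000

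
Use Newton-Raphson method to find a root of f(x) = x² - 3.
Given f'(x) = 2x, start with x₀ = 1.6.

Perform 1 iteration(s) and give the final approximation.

f(x) = x² - 3
f'(x) = 2x
x₀ = 1.6

Newton-Raphson formula: x_{n+1} = x_n - f(x_n)/f'(x_n)

Iteration 1:
  f(1.600000) = -0.440000
  f'(1.600000) = 3.200000
  x_1 = 1.600000 - (-0.440000)/3.200000 = 1.737500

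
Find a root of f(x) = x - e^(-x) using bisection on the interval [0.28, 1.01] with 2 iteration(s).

f(x) = x - e^(-x)
Initial interval: [0.28, 1.01]

Iteration 1:
  c_1 = (0.280000 + 1.010000)/2 = 0.645000
  f(c_1) = f(0.645000) = 0.120337
  f(a) × f(c) < 0, new interval: [0.280000, 0.645000]
Iteration 2:
  c_2 = (0.280000 + 0.645000)/2 = 0.462500
  f(c_2) = f(0.462500) = -0.167207
  f(a) × f(c) ≥ 0, new interval: [0.462500, 0.645000]

After 2 iteration(s), the approximation is c_2 = 0.462500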